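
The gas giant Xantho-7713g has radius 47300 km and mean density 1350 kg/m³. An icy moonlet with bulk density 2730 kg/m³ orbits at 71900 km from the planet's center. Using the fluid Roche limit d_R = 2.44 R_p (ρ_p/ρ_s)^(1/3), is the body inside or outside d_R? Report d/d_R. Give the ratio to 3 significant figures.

d_R = 2.44 × (47300 km) × (1350/2730)^(1/3) = 91270 km
d/d_R = (71900) / (91270) = 0.788
Since d/d_R < 1, the body is inside the Roche limit.

inside; d/d_R ≈ 0.788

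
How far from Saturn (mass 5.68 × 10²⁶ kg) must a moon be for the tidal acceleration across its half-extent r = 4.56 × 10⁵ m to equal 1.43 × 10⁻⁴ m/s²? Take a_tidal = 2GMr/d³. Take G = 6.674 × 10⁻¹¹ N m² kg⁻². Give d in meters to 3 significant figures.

2GMr/d³ = a_tidal  ⇒  d = (2GMr / a_tidal)^(1/3)
d = (2 × 6.674×10⁻¹¹ × (5.68 × 10²⁶) × (4.56 × 10⁵) / (1.43 × 10⁻⁴))^(1/3)
  = 6.23 × 10⁸ m

6.23 × 10⁸ m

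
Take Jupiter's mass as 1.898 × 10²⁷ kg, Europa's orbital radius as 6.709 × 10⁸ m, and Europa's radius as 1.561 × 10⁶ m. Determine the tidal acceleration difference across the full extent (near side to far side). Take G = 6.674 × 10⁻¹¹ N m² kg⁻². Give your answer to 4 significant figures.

2.619 × 10⁻³ m/s²

a_tidal = 4GMr/d³
        = 4 × (6.674 × 10⁻¹¹) × (1.898 × 10²⁷) × (1.561 × 10⁶) / (6.709 × 10⁸)³
        = 2.619 × 10⁻³ m/s²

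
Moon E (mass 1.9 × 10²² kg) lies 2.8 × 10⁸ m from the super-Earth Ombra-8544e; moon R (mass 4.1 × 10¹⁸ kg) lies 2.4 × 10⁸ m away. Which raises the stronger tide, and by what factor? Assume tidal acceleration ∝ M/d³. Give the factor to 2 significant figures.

Tidal stretch scales as M/d³; compute that for each body.
Moon E: (1.9 × 10²²) / (2.8 × 10⁸)³ = 8.655 × 10⁻⁴
Moon R: (4.1 × 10¹⁸) / (2.4 × 10⁸)³ = 2.966 × 10⁻⁷
Ratio (larger/smaller) = 2900

Moon E, by a factor of ≈ 2900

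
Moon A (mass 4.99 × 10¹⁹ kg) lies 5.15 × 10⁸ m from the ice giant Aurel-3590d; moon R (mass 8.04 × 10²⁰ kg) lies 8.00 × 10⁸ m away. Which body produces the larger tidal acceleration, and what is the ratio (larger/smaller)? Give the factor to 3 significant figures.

Moon R, by a factor of ≈ 4.30

Tidal stretch scales as M/d³; compute that for each body.
Moon A: (4.99 × 10¹⁹) / (5.15 × 10⁸)³ = 3.653 × 10⁻⁷
Moon R: (8.04 × 10²⁰) / (8.00 × 10⁸)³ = 1.570 × 10⁻⁶
Ratio (larger/smaller) = 4.30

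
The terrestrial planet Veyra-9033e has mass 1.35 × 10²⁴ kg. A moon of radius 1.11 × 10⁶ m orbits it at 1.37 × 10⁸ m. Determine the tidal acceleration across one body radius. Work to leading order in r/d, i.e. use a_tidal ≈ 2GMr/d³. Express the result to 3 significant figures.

The tidal stretch is the gradient of GM/d² times the body's extent r, hence the 1/d³ dependence.
Δa = 2GMr/d³
   = 2 × (6.674 × 10⁻¹¹) × (1.35 × 10²⁴) × (1.11 × 10⁶) / (1.37 × 10⁸)³
   = 7.78 × 10⁻⁵ m/s²

7.78 × 10⁻⁵ m/s²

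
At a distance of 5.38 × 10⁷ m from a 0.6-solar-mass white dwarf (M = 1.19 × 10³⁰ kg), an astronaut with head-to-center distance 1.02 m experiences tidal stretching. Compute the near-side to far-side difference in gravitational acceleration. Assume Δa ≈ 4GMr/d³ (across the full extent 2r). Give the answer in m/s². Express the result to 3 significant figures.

Near-to-far spans 2r, so the tidal difference is twice the near-to-center value: 4GMr/d³.
Δa = 4GMr/d³
   = 4 × (6.674 × 10⁻¹¹) × (1.19 × 10³⁰) × (1.02) / (5.38 × 10⁷)³
   = 2.08 × 10⁻³ m/s²

2.08 × 10⁻³ m/s²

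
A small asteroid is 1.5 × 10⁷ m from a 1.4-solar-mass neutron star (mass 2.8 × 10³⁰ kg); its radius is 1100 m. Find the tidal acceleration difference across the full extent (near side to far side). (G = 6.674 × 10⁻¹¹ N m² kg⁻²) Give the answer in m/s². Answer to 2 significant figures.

2.4 × 10² m/s²

Δg = 4GMr/d³
   = 4 × (6.674 × 10⁻¹¹) × (2.8 × 10³⁰) × (1100) / (1.5 × 10⁷)³
   = 2.4 × 10² m/s²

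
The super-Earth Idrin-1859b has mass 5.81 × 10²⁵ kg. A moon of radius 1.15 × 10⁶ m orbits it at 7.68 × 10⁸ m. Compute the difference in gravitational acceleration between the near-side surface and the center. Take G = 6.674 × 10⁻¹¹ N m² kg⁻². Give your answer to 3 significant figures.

1.97 × 10⁻⁵ m/s²

a_tidal = 2GMr/d³
        = 2 × (6.674 × 10⁻¹¹) × (5.81 × 10²⁵) × (1.15 × 10⁶) / (7.68 × 10⁸)³
        = 1.97 × 10⁻⁵ m/s²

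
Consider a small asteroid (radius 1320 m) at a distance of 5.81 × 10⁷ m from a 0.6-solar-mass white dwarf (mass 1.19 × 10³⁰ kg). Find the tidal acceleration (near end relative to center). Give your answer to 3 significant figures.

Δg = 2GMr/d³
   = 2 × (6.674 × 10⁻¹¹) × (1.19 × 10³⁰) × (1320) / (5.81 × 10⁷)³
   = 1.07 m/s²

1.07 m/s²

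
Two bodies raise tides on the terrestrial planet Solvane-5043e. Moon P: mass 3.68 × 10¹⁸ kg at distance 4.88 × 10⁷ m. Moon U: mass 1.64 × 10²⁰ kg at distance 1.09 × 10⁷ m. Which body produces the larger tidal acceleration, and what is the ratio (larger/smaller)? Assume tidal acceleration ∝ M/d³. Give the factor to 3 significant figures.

Moon U, by a factor of ≈ 4000

Compare M/d³ for the two perturbers:
Moon P: (3.68 × 10¹⁸) / (4.88 × 10⁷)³ = 3.167 × 10⁻⁵
Moon U: (1.64 × 10²⁰) / (1.09 × 10⁷)³ = 1.266 × 10⁻¹
Ratio (larger/smaller) = 4000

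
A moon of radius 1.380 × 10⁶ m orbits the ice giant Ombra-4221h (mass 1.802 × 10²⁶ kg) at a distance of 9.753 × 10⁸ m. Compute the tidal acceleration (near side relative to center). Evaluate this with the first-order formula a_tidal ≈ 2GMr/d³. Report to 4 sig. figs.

3.578 × 10⁻⁵ m/s²

Differencing GM/(d−r)² and GM/d² to first order in r/d gives 2GMr/d³.
Δa = 2GMr/d³
   = 2 × (6.674 × 10⁻¹¹) × (1.802 × 10²⁶) × (1.380 × 10⁶) / (9.753 × 10⁸)³
   = 3.578 × 10⁻⁵ m/s²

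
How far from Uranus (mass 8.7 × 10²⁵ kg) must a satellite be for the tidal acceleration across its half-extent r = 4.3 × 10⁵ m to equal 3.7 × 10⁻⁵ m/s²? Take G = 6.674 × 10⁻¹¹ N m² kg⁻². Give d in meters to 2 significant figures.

5.1 × 10⁸ m

2GMr/d³ = a_tidal  ⇒  d = (2GMr / a_tidal)^(1/3)
d = (2 × 6.674×10⁻¹¹ × (8.7 × 10²⁵) × (4.3 × 10⁵) / (3.7 × 10⁻⁵))^(1/3)
  = 5.1 × 10⁸ m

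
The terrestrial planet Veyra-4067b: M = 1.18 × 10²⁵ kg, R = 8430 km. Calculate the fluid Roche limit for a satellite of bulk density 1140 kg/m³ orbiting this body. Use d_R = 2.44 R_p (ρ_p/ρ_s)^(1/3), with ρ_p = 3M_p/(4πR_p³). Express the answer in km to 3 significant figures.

ρ_p = 3M_p/(4πR_p³) = 3 × (1.18 × 10²⁵) / (4π × (8.43 × 10⁶ m)³) = 4700 kg/m³
d_R = 2.44 × 8430 km × (4700/1140)^(1/3)
    = 33000 km

33000 km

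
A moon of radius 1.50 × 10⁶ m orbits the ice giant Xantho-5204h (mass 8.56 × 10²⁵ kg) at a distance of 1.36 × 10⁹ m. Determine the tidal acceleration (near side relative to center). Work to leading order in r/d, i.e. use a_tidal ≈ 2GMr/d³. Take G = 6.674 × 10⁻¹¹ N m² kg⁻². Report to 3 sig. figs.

6.81 × 10⁻⁶ m/s²

a_tidal = 2GMr/d³
        = 2 × (6.674 × 10⁻¹¹) × (8.56 × 10²⁵) × (1.50 × 10⁶) / (1.36 × 10⁹)³
        = 6.81 × 10⁻⁶ m/s²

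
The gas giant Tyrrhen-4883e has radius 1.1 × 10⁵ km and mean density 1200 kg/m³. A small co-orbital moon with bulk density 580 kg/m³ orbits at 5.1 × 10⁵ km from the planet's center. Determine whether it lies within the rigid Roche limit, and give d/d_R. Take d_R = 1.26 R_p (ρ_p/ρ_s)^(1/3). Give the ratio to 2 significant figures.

outside; d/d_R ≈ 2.9

d_R = 1.26 × (1.1 × 10⁵ km) × (1200/580)^(1/3) = 1.766 × 10⁵ km
d/d_R = (5.1 × 10⁵) / (1.766 × 10⁵) = 2.9
Since d/d_R > 1, the body is outside the Roche limit.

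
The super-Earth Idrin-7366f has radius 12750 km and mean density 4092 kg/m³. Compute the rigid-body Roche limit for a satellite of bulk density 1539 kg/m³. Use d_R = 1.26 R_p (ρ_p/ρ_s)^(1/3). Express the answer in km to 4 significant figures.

22260 km

d_R = 1.26 × 12750 km × (4092/1539)^(1/3)
    = 22260 km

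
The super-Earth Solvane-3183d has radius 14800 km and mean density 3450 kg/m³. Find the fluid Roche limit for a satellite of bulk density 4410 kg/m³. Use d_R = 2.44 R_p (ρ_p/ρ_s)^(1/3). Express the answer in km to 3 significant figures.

d_R = 2.44 × 14800 km × (3450/4410)^(1/3)
    = 33300 km

33300 km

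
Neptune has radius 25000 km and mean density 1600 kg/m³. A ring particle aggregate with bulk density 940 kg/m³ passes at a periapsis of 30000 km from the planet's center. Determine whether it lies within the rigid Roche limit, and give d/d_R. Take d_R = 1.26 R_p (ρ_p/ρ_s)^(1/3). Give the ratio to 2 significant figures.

inside; d/d_R ≈ 0.80

d_R = 1.26 × (25000 km) × (1600/940)^(1/3) = 37610 km
d/d_R = (30000) / (37610) = 0.80
Since d/d_R < 1, the body is inside the Roche limit.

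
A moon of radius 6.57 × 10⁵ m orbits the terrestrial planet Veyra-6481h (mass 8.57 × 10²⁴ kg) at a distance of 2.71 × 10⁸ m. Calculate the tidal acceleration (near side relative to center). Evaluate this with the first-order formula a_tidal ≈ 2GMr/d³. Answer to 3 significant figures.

3.78 × 10⁻⁵ m/s²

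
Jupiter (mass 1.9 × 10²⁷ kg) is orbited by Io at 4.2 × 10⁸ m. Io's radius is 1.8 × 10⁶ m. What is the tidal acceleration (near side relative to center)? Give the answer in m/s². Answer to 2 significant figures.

6.2 × 10⁻³ m/s²

Δg = 2GMr/d³
   = 2 × (6.674 × 10⁻¹¹) × (1.9 × 10²⁷) × (1.8 × 10⁶) / (4.2 × 10⁸)³
   = 6.2 × 10⁻³ m/s²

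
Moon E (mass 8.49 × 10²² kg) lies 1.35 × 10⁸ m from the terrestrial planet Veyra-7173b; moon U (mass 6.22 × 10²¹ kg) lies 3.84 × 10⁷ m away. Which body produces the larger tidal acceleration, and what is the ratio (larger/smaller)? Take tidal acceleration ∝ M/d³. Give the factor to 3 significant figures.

Moon U, by a factor of ≈ 3.18

Tidal acceleration ∝ M/d³, so compare M/d³ for each.
Moon E: (8.49 × 10²²) / (1.35 × 10⁸)³ = 3.451 × 10⁻²
Moon U: (6.22 × 10²¹) / (3.84 × 10⁷)³ = 1.098 × 10⁻¹
Ratio (larger/smaller) = 3.18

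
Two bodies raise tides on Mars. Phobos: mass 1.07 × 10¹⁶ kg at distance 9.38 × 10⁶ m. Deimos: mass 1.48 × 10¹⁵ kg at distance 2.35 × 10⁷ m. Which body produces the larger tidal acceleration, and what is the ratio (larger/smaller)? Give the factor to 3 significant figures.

Phobos, by a factor of ≈ 114

Tidal stretch scales as M/d³; compute that for each body.
Phobos: (1.07 × 10¹⁶) / (9.38 × 10⁶)³ = 1.297 × 10⁻⁵
Deimos: (1.48 × 10¹⁵) / (2.35 × 10⁷)³ = 1.140 × 10⁻⁷
Ratio (larger/smaller) = 114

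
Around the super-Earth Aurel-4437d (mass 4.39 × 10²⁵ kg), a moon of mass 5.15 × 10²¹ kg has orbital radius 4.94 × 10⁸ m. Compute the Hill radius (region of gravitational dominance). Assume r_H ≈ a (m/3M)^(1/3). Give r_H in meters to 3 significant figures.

r_H ≈ a (m/3M)^(1/3)
    = (4.94 × 10⁸) × (5.15 × 10²¹ / (3 × 4.39 × 10²⁵))^(1/3)
    = 1.68 × 10⁷ m

1.68 × 10⁷ m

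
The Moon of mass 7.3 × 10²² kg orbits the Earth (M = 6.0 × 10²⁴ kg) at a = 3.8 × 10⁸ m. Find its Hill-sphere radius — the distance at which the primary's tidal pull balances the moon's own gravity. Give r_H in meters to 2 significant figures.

r_H ≈ a (m/3M)^(1/3)
    = (3.8 × 10⁸) × (7.3 × 10²² / (3 × 6.0 × 10²⁴))^(1/3)
    = 6.1 × 10⁷ m

6.1 × 10⁷ m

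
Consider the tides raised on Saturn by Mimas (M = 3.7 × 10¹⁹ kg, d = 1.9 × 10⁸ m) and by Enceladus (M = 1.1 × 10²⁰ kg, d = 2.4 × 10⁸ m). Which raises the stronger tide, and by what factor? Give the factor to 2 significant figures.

Enceladus, by a factor of ≈ 1.5

Tidal acceleration ∝ M/d³, so compare M/d³ for each.
Mimas: (3.7 × 10¹⁹) / (1.9 × 10⁸)³ = 5.394 × 10⁻⁶
Enceladus: (1.1 × 10²⁰) / (2.4 × 10⁸)³ = 7.957 × 10⁻⁶
Ratio (larger/smaller) = 1.5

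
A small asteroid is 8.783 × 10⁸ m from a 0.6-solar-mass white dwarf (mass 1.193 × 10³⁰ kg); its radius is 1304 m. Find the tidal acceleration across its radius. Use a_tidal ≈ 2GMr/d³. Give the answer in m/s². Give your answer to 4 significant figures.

3.065 × 10⁻⁴ m/s²

a_tidal = 2GMr/d³
        = 2 × (6.674 × 10⁻¹¹) × (1.193 × 10³⁰) × (1304) / (8.783 × 10⁸)³
        = 3.065 × 10⁻⁴ m/s²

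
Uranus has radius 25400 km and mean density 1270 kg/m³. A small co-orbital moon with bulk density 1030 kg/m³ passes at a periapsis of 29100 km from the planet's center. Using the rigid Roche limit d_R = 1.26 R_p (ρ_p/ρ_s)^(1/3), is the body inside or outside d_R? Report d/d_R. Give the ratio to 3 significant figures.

d_R = 1.26 × (25400 km) × (1270/1030)^(1/3) = 34320 km
d/d_R = (29100) / (34320) = 0.848
Since d/d_R < 1, the body is inside the Roche limit.

inside; d/d_R ≈ 0.848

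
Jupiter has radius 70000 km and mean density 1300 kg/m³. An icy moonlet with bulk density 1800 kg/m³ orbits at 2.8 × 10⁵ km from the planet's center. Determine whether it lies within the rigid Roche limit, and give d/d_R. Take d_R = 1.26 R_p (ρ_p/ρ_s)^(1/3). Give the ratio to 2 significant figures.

outside; d/d_R ≈ 3.5

d_R = 1.26 × (70000 km) × (1300/1800)^(1/3) = 79130 km
d/d_R = (2.8 × 10⁵) / (79130) = 3.5
Since d/d_R > 1, the body is outside the Roche limit.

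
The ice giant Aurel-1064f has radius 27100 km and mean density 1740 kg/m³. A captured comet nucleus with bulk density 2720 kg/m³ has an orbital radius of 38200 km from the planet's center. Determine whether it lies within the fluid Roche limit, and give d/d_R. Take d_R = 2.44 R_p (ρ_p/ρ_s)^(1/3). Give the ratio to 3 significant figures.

inside; d/d_R ≈ 0.670

d_R = 2.44 × (27100 km) × (1740/2720)^(1/3) = 56980 km
d/d_R = (38200) / (56980) = 0.670
Since d/d_R < 1, the body is inside the Roche limit.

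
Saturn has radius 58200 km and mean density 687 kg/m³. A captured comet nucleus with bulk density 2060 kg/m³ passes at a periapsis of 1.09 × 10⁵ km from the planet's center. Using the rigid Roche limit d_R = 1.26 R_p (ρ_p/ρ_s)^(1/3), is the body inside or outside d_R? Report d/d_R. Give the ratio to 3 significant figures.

outside; d/d_R ≈ 2.14

d_R = 1.26 × (58200 km) × (687/2060)^(1/3) = 50850 km
d/d_R = (1.09 × 10⁵) / (50850) = 2.14
Since d/d_R > 1, the body is outside the Roche limit.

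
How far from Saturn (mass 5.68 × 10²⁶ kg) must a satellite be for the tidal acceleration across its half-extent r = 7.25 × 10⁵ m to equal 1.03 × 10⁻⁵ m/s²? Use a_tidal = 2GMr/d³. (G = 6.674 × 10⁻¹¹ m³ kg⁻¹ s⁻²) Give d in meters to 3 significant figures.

1.75 × 10⁹ m

2GMr/d³ = a_tidal  ⇒  d = (2GMr / a_tidal)^(1/3)
d = (2 × 6.674×10⁻¹¹ × (5.68 × 10²⁶) × (7.25 × 10⁵) / (1.03 × 10⁻⁵))^(1/3)
  = 1.75 × 10⁹ m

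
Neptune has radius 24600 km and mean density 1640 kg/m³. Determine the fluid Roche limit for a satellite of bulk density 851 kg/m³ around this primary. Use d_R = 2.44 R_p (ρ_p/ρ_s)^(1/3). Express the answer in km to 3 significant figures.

d_R = 2.44 × 24600 km × (1640/851)^(1/3)
    = 74700 km

74700 km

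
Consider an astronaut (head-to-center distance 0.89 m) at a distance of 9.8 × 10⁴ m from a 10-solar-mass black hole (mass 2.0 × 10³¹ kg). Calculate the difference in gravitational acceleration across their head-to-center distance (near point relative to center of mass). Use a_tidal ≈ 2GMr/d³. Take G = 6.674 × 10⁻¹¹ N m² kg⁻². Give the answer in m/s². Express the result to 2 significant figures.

Since r ≪ d, expand the inverse-square field across one radius to get the leading 2GMr/d³ term.
a_tidal = 2GMr/d³
        = 2 × (6.674 × 10⁻¹¹) × (2.0 × 10³¹) × (0.89) / (9.8 × 10⁴)³
        = 2.5 × 10⁶ m/s²

2.5 × 10⁶ m/s²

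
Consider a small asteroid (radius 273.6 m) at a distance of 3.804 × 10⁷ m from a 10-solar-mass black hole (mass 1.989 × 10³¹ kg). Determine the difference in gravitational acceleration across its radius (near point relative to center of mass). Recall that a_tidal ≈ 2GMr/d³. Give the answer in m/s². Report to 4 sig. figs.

1.320 × 10¹ m/s²

a_tidal = 2GMr/d³
        = 2 × (6.674 × 10⁻¹¹) × (1.989 × 10³¹) × (273.6) / (3.804 × 10⁷)³
        = 1.320 × 10¹ m/s²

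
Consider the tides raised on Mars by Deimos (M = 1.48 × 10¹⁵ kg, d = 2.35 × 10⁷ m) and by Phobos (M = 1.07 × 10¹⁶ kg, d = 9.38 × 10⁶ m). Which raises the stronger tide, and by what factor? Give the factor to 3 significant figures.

Compare M/d³ for the two perturbers:
Deimos: (1.48 × 10¹⁵) / (2.35 × 10⁷)³ = 1.140 × 10⁻⁷
Phobos: (1.07 × 10¹⁶) / (9.38 × 10⁶)³ = 1.297 × 10⁻⁵
Ratio (larger/smaller) = 114

Phobos, by a factor of ≈ 114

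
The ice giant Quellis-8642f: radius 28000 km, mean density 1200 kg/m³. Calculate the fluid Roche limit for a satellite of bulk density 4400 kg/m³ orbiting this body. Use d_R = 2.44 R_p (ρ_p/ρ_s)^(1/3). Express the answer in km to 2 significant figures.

44000 km

d_R = 2.44 × 28000 km × (1200/4400)^(1/3)
    = 44000 km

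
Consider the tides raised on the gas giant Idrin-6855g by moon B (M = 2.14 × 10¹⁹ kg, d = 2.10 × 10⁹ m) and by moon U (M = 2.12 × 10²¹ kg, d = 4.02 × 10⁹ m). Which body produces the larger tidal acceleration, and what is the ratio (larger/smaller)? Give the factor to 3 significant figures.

Moon U, by a factor of ≈ 14.1

Tidal stretch scales as M/d³; compute that for each body.
Moon B: (2.14 × 10¹⁹) / (2.10 × 10⁹)³ = 2.311 × 10⁻⁹
Moon U: (2.12 × 10²¹) / (4.02 × 10⁹)³ = 3.263 × 10⁻⁸
Ratio (larger/smaller) = 14.1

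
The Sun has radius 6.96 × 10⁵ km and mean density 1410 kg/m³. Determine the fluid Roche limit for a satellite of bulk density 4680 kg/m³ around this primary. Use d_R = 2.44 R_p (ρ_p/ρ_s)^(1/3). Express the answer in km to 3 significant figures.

1.14 × 10⁶ km

d_R = 2.44 × 6.96 × 10⁵ km × (1410/4680)^(1/3)
    = 1.14 × 10⁶ km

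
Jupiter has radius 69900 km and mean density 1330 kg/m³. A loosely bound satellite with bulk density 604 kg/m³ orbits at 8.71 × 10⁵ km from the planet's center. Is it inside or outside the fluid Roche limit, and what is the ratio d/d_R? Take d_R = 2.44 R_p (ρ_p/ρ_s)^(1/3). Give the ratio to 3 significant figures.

outside; d/d_R ≈ 3.93

d_R = 2.44 × (69900 km) × (1330/604)^(1/3) = 2.219 × 10⁵ km
d/d_R = (8.71 × 10⁵) / (2.219 × 10⁵) = 3.93
Since d/d_R > 1, the body is outside the Roche limit.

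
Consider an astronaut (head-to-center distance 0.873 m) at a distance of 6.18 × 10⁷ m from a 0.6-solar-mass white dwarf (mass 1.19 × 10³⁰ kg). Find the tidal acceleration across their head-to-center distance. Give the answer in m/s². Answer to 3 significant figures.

5.88 × 10⁻⁴ m/s²

Δa = 2GMr/d³
   = 2 × (6.674 × 10⁻¹¹) × (1.19 × 10³⁰) × (0.873) / (6.18 × 10⁷)³
   = 5.88 × 10⁻⁴ m/s²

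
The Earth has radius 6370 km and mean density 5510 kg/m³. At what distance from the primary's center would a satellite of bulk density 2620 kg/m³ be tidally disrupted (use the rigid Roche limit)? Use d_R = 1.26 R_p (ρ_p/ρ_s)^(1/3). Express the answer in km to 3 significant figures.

10300 km

d_R = 1.26 × 6370 km × (5510/2620)^(1/3)
    = 10300 km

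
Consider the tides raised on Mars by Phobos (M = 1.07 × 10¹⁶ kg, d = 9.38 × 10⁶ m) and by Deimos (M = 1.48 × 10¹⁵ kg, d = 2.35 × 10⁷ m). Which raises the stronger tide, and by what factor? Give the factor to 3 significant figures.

Tidal stretch scales as M/d³; compute that for each body.
Phobos: (1.07 × 10¹⁶) / (9.38 × 10⁶)³ = 1.297 × 10⁻⁵
Deimos: (1.48 × 10¹⁵) / (2.35 × 10⁷)³ = 1.140 × 10⁻⁷
Ratio (larger/smaller) = 114

Phobos, by a factor of ≈ 114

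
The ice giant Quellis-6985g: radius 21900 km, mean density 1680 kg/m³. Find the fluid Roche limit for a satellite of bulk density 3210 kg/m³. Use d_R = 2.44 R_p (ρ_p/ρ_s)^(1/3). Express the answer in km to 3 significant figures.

d_R = 2.44 × 21900 km × (1680/3210)^(1/3)
    = 43100 km

43100 km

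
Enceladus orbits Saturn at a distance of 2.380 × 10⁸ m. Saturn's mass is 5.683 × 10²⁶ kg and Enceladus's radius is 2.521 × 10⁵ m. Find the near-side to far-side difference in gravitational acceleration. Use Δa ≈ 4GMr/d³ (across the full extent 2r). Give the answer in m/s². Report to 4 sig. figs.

2.837 × 10⁻³ m/s²

a_tidal = 4GMr/d³
        = 4 × (6.674 × 10⁻¹¹) × (5.683 × 10²⁶) × (2.521 × 10⁵) / (2.380 × 10⁸)³
        = 2.837 × 10⁻³ m/s²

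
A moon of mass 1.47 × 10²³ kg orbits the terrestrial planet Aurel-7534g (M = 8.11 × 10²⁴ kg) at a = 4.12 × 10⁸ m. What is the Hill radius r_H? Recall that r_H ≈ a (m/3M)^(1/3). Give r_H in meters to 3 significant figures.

7.50 × 10⁷ m

r_H ≈ a (m/3M)^(1/3)
    = (4.12 × 10⁸) × (1.47 × 10²³ / (3 × 8.11 × 10²⁴))^(1/3)
    = 7.50 × 10⁷ m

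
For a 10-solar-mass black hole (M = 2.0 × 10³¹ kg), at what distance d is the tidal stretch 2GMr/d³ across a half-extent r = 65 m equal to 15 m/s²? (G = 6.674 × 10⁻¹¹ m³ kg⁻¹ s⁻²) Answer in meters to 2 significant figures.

2GMr/d³ = a_tidal  ⇒  d = (2GMr / a_tidal)^(1/3)
d = (2 × 6.674×10⁻¹¹ × (2.0 × 10³¹) × (65) / (15))^(1/3)
  = 2.3 × 10⁷ m

2.3 × 10⁷ m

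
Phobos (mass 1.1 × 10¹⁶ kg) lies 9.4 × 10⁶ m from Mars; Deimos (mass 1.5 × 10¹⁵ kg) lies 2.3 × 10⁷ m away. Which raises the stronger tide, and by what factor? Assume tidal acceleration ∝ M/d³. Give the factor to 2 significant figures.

Phobos, by a factor of ≈ 110

Tidal acceleration ∝ M/d³, so compare M/d³ for each.
Phobos: (1.1 × 10¹⁶) / (9.4 × 10⁶)³ = 1.324 × 10⁻⁵
Deimos: (1.5 × 10¹⁵) / (2.3 × 10⁷)³ = 1.233 × 10⁻⁷
Ratio (larger/smaller) = 110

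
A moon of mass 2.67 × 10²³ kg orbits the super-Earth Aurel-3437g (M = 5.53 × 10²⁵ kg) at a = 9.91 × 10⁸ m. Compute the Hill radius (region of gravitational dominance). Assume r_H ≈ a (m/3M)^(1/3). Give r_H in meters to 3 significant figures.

r_H ≈ a (m/3M)^(1/3)
    = (9.91 × 10⁸) × (2.67 × 10²³ / (3 × 5.53 × 10²⁵))^(1/3)
    = 1.16 × 10⁸ m

1.16 × 10⁸ m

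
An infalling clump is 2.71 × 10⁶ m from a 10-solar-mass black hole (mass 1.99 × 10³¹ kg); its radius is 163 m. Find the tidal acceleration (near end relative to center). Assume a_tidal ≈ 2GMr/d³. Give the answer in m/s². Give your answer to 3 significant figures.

2.18 × 10⁴ m/s²

Δg = 2GMr/d³
   = 2 × (6.674 × 10⁻¹¹) × (1.99 × 10³¹) × (163) / (2.71 × 10⁶)³
   = 2.18 × 10⁴ m/s²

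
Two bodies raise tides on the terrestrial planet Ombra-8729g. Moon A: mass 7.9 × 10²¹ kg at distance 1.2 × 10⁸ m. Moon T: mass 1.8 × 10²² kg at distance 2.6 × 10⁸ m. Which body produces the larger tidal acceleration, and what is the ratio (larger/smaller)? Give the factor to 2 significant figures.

Compare M/d³ for the two perturbers:
Moon A: (7.9 × 10²¹) / (1.2 × 10⁸)³ = 4.572 × 10⁻³
Moon T: (1.8 × 10²²) / (2.6 × 10⁸)³ = 1.024 × 10⁻³
Ratio (larger/smaller) = 4.5

Moon A, by a factor of ≈ 4.5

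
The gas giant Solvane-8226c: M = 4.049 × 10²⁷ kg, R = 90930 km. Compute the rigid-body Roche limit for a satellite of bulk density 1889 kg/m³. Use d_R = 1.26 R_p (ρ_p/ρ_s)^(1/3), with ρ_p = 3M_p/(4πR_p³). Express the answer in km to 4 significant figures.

ρ_p = 3M_p/(4πR_p³) = 3 × (4.049 × 10²⁷) / (4π × (9.093 × 10⁷ m)³) = 1286 kg/m³
d_R = 1.26 × 90930 km × (1286/1889)^(1/3)
    = 1.008 × 10⁵ km

1.008 × 10⁵ km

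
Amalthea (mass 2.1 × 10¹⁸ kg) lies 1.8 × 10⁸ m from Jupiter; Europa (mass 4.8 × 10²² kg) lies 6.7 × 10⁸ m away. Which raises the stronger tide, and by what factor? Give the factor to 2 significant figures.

Europa, by a factor of ≈ 440

Tidal stretch scales as M/d³; compute that for each body.
Amalthea: (2.1 × 10¹⁸) / (1.8 × 10⁸)³ = 3.601 × 10⁻⁷
Europa: (4.8 × 10²²) / (6.7 × 10⁸)³ = 1.596 × 10⁻⁴
Ratio (larger/smaller) = 440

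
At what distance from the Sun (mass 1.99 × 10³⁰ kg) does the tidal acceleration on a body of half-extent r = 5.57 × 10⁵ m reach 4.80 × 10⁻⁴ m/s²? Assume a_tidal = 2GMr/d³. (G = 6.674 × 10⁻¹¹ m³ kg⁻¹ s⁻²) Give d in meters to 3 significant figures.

2GMr/d³ = a_tidal  ⇒  d = (2GMr / a_tidal)^(1/3)
d = (2 × 6.674×10⁻¹¹ × (1.99 × 10³⁰) × (5.57 × 10⁵) / (4.80 × 10⁻⁴))^(1/3)
  = 6.76 × 10⁹ m

6.76 × 10⁹ m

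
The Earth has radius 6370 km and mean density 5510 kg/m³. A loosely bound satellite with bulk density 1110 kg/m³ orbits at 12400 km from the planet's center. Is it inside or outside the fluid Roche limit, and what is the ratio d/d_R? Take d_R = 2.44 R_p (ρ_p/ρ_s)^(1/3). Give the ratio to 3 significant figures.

inside; d/d_R ≈ 0.468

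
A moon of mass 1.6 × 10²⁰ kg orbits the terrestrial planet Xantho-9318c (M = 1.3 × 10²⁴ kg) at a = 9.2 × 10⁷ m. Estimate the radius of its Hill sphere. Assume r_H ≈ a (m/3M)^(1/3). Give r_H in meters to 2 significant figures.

3.2 × 10⁶ m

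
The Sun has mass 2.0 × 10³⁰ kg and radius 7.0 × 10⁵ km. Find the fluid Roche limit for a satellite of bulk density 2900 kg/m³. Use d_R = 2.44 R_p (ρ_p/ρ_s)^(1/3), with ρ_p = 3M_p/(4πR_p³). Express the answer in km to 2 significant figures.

ρ_p = 3M_p/(4πR_p³) = 3 × (2.0 × 10³⁰) / (4π × (7.0 × 10⁸ m)³) = 1400 kg/m³
d_R = 2.44 × 7.0 × 10⁵ km × (1400/2900)^(1/3)
    = 1.3 × 10⁶ km

1.3 × 10⁶ km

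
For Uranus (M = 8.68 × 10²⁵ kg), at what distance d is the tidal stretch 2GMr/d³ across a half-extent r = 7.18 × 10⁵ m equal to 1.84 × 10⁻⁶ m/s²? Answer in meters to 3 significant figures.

1.65 × 10⁹ m

2GMr/d³ = a_tidal  ⇒  d = (2GMr / a_tidal)^(1/3)
d = (2 × 6.674×10⁻¹¹ × (8.68 × 10²⁵) × (7.18 × 10⁵) / (1.84 × 10⁻⁶))^(1/3)
  = 1.65 × 10⁹ m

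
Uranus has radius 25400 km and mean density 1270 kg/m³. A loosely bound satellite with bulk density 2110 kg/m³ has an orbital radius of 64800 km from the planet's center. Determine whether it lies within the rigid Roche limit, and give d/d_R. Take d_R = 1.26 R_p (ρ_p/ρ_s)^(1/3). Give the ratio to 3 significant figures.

outside; d/d_R ≈ 2.40

d_R = 1.26 × (25400 km) × (1270/2110)^(1/3) = 27020 km
d/d_R = (64800) / (27020) = 2.40
Since d/d_R > 1, the body is outside the Roche limit.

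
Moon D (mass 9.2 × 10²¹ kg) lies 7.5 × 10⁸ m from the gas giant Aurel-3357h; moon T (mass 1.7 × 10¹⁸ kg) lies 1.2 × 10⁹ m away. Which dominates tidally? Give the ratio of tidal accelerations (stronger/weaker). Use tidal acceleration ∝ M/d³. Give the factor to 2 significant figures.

Tidal acceleration ∝ M/d³, so compare M/d³ for each.
Moon D: (9.2 × 10²¹) / (7.5 × 10⁸)³ = 2.181 × 10⁻⁵
Moon T: (1.7 × 10¹⁸) / (1.2 × 10⁹)³ = 9.838 × 10⁻¹⁰
Ratio (larger/smaller) = 22000

Moon D, by a factor of ≈ 22000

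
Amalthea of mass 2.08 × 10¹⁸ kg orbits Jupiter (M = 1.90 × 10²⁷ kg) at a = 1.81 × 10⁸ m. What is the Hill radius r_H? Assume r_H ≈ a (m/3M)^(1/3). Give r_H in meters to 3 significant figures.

r_H ≈ a (m/3M)^(1/3)
    = (1.81 × 10⁸) × (2.08 × 10¹⁸ / (3 × 1.90 × 10²⁷))^(1/3)
    = 1.29 × 10⁵ m

1.29 × 10⁵ m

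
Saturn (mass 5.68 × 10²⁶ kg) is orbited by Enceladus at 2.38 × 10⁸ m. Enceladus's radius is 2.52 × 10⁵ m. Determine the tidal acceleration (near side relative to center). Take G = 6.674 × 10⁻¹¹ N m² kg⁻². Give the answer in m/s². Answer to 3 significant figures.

The tidal stretch is the gradient of GM/d² times the body's extent r, hence the 1/d³ dependence.
Δg = 2GMr/d³
   = 2 × (6.674 × 10⁻¹¹) × (5.68 × 10²⁶) × (2.52 × 10⁵) / (2.38 × 10⁸)³
   = 1.42 × 10⁻³ m/s²

1.42 × 10⁻³ m/s²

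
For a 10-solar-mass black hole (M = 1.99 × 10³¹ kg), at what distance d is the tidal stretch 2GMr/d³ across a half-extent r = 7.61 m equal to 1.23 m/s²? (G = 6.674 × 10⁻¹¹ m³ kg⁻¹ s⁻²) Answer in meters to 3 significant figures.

2.54 × 10⁷ m

2GMr/d³ = a_tidal  ⇒  d = (2GMr / a_tidal)^(1/3)
d = (2 × 6.674×10⁻¹¹ × (1.99 × 10³¹) × (7.61) / (1.23))^(1/3)
  = 2.54 × 10⁷ m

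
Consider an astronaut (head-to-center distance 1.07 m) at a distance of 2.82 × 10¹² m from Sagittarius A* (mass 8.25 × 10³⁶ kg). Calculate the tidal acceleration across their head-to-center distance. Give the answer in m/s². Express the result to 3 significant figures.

5.25 × 10⁻¹¹ m/s²

Since r ≪ d, expand the inverse-square field across one radius to get the leading 2GMr/d³ term.
Δg = 2GMr/d³
   = 2 × (6.674 × 10⁻¹¹) × (8.25 × 10³⁶) × (1.07) / (2.82 × 10¹²)³
   = 5.25 × 10⁻¹¹ m/s²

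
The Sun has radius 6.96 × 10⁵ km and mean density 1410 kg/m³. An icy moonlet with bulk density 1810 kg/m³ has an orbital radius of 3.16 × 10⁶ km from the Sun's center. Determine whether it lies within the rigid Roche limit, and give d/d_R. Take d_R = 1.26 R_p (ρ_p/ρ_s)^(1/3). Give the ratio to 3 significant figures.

outside; d/d_R ≈ 3.92

d_R = 1.26 × (6.96 × 10⁵ km) × (1410/1810)^(1/3) = 8.069 × 10⁵ km
d/d_R = (3.16 × 10⁶) / (8.069 × 10⁵) = 3.92
Since d/d_R > 1, the body is outside the Roche limit.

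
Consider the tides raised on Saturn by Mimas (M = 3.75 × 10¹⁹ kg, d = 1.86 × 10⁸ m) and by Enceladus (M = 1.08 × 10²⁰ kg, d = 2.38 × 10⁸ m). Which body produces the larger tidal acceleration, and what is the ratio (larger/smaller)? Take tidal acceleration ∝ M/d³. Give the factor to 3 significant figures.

Enceladus, by a factor of ≈ 1.37

Compare M/d³ for the two perturbers:
Mimas: (3.75 × 10¹⁹) / (1.86 × 10⁸)³ = 5.828 × 10⁻⁶
Enceladus: (1.08 × 10²⁰) / (2.38 × 10⁸)³ = 8.011 × 10⁻⁶
Ratio (larger/smaller) = 1.37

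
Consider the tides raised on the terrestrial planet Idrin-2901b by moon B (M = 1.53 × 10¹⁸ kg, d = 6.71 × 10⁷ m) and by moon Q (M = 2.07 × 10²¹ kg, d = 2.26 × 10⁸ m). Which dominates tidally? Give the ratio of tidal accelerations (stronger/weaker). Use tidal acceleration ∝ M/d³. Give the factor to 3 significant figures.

Moon Q, by a factor of ≈ 35.4

The tide-raising term goes as M/d³ (the gradient of a 1/d² field).
Moon B: (1.53 × 10¹⁸) / (6.71 × 10⁷)³ = 5.064 × 10⁻⁶
Moon Q: (2.07 × 10²¹) / (2.26 × 10⁸)³ = 1.793 × 10⁻⁴
Ratio (larger/smaller) = 35.4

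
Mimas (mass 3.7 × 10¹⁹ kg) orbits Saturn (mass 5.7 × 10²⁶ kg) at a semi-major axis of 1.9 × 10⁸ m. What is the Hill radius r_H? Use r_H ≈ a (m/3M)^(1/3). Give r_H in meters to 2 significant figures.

5.3 × 10⁵ m

r_H ≈ a (m/3M)^(1/3)
    = (1.9 × 10⁸) × (3.7 × 10¹⁹ / (3 × 5.7 × 10²⁶))^(1/3)
    = 5.3 × 10⁵ m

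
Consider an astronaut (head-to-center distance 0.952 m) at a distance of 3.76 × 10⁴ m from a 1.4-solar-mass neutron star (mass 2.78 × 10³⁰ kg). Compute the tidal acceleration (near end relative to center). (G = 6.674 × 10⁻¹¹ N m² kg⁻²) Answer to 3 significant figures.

6.65 × 10⁶ m/s²

The tidal stretch is the gradient of GM/d² times the body's extent r, hence the 1/d³ dependence.
Δg = 2GMr/d³
   = 2 × (6.674 × 10⁻¹¹) × (2.78 × 10³⁰) × (0.952) / (3.76 × 10⁴)³
   = 6.65 × 10⁶ m/s²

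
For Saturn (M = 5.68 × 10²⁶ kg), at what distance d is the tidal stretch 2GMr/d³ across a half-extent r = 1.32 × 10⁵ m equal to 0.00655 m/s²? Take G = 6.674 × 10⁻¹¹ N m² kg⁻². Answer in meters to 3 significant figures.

1.15 × 10⁸ m

2GMr/d³ = a_tidal  ⇒  d = (2GMr / a_tidal)^(1/3)
d = (2 × 6.674×10⁻¹¹ × (5.68 × 10²⁶) × (1.32 × 10⁵) / (0.00655))^(1/3)
  = 1.15 × 10⁸ m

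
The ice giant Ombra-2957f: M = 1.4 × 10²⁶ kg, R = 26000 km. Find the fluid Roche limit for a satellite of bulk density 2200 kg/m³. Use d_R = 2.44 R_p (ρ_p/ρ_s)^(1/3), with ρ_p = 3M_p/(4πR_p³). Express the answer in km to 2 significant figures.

ρ_p = 3M_p/(4πR_p³) = 3 × (1.4 × 10²⁶) / (4π × (2.6 × 10⁷ m)³) = 1900 kg/m³
d_R = 2.44 × 26000 km × (1900/2200)^(1/3)
    = 60000 km

60000 km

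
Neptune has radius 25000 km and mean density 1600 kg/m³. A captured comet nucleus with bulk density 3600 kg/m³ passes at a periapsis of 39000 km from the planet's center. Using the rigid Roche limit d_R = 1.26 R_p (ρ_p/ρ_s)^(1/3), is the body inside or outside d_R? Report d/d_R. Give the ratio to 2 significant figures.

outside; d/d_R ≈ 1.6

d_R = 1.26 × (25000 km) × (1600/3600)^(1/3) = 24040 km
d/d_R = (39000) / (24040) = 1.6
Since d/d_R > 1, the body is outside the Roche limit.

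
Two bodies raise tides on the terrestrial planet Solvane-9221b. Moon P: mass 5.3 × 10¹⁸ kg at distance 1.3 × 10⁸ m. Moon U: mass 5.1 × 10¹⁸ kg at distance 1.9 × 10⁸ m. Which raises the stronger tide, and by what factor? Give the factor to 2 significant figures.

Compare M/d³ for the two perturbers:
Moon P: (5.3 × 10¹⁸) / (1.3 × 10⁸)³ = 2.412 × 10⁻⁶
Moon U: (5.1 × 10¹⁸) / (1.9 × 10⁸)³ = 7.435 × 10⁻⁷
Ratio (larger/smaller) = 3.2

Moon P, by a factor of ≈ 3.2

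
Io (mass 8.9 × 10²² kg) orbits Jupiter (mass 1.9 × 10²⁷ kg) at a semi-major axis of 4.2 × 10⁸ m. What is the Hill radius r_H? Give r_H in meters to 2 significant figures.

r_H ≈ a (m/3M)^(1/3)
    = (4.2 × 10⁸) × (8.9 × 10²² / (3 × 1.9 × 10²⁷))^(1/3)
    = 1.0 × 10⁷ m

1.0 × 10⁷ m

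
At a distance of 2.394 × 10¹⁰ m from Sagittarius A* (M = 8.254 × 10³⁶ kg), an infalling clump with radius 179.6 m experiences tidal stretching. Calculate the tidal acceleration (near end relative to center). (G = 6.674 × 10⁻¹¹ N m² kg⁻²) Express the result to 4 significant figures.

1.442 × 10⁻² m/s²

Δa = 2GMr/d³
   = 2 × (6.674 × 10⁻¹¹) × (8.254 × 10³⁶) × (179.6) / (2.394 × 10¹⁰)³
   = 1.442 × 10⁻² m/s²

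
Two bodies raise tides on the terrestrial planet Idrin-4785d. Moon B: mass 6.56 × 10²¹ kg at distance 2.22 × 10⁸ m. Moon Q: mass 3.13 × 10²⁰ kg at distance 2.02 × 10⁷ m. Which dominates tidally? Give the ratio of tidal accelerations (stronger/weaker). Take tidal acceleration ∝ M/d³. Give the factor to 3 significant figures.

Moon Q, by a factor of ≈ 63.3

The tide-raising term goes as M/d³ (the gradient of a 1/d² field).
Moon B: (6.56 × 10²¹) / (2.22 × 10⁸)³ = 5.996 × 10⁻⁴
Moon Q: (3.13 × 10²⁰) / (2.02 × 10⁷)³ = 3.797 × 10⁻²
Ratio (larger/smaller) = 63.3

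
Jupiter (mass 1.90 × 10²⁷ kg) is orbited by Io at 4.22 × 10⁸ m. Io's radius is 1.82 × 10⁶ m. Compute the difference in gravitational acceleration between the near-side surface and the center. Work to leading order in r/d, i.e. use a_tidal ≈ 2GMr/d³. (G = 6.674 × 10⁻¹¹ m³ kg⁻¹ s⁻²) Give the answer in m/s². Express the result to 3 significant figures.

6.14 × 10⁻³ m/s²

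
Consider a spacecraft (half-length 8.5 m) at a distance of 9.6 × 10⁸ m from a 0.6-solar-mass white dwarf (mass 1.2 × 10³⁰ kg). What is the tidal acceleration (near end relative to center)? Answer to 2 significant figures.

The tidal stretch is the gradient of GM/d² times the body's extent r, hence the 1/d³ dependence.
Δg = 2GMr/d³
   = 2 × (6.674 × 10⁻¹¹) × (1.2 × 10³⁰) × (8.5) / (9.6 × 10⁸)³
   = 1.5 × 10⁻⁶ m/s²

1.5 × 10⁻⁶ m/s²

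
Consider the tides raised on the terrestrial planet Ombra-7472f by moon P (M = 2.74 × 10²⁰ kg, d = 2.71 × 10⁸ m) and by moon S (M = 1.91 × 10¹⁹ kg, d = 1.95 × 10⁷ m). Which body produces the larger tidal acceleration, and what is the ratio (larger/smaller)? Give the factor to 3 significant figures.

Moon S, by a factor of ≈ 187

Compare M/d³ for the two perturbers:
Moon P: (2.74 × 10²⁰) / (2.71 × 10⁸)³ = 1.377 × 10⁻⁵
Moon S: (1.91 × 10¹⁹) / (1.95 × 10⁷)³ = 2.576 × 10⁻³
Ratio (larger/smaller) = 187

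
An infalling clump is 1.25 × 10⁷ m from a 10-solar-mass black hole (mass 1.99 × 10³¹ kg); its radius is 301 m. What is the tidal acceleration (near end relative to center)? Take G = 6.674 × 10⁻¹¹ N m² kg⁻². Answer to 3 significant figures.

a_tidal = 2GMr/d³
        = 2 × (6.674 × 10⁻¹¹) × (1.99 × 10³¹) × (301) / (1.25 × 10⁷)³
        = 4.09 × 10² m/s²

4.09 × 10² m/s²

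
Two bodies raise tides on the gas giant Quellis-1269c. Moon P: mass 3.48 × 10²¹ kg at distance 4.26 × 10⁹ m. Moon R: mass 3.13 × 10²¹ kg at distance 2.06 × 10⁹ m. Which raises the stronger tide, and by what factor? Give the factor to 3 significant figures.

Moon R, by a factor of ≈ 7.95

Compare M/d³ for the two perturbers:
Moon P: (3.48 × 10²¹) / (4.26 × 10⁹)³ = 4.501 × 10⁻⁸
Moon R: (3.13 × 10²¹) / (2.06 × 10⁹)³ = 3.580 × 10⁻⁷
Ratio (larger/smaller) = 7.95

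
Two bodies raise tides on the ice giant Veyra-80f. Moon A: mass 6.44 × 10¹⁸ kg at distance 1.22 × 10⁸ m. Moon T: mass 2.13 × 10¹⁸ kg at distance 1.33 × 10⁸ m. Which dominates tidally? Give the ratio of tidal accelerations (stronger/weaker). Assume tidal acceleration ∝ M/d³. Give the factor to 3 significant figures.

The tide-raising term goes as M/d³ (the gradient of a 1/d² field).
Moon A: (6.44 × 10¹⁸) / (1.22 × 10⁸)³ = 3.547 × 10⁻⁶
Moon T: (2.13 × 10¹⁸) / (1.33 × 10⁸)³ = 9.054 × 10⁻⁷
Ratio (larger/smaller) = 3.92

Moon A, by a factor of ≈ 3.92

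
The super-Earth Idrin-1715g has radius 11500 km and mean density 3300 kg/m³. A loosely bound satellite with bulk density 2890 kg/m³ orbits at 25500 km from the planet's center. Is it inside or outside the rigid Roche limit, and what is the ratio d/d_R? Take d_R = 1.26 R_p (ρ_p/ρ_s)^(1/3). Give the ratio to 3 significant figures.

d_R = 1.26 × (11500 km) × (3300/2890)^(1/3) = 15150 km
d/d_R = (25500) / (15150) = 1.68
Since d/d_R > 1, the body is outside the Roche limit.

outside; d/d_R ≈ 1.68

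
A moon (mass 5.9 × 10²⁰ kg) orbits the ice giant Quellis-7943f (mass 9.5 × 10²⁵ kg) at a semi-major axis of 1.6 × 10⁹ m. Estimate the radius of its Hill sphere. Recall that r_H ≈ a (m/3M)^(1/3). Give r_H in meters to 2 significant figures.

2.0 × 10⁷ m

r_H ≈ a (m/3M)^(1/3)
    = (1.6 × 10⁹) × (5.9 × 10²⁰ / (3 × 9.5 × 10²⁵))^(1/3)
    = 2.0 × 10⁷ m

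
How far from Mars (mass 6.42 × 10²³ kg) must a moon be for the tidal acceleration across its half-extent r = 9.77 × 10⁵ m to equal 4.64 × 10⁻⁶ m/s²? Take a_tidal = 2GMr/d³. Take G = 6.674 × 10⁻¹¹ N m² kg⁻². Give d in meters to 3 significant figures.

2.62 × 10⁸ m

2GMr/d³ = a_tidal  ⇒  d = (2GMr / a_tidal)^(1/3)
d = (2 × 6.674×10⁻¹¹ × (6.42 × 10²³) × (9.77 × 10⁵) / (4.64 × 10⁻⁶))^(1/3)
  = 2.62 × 10⁸ m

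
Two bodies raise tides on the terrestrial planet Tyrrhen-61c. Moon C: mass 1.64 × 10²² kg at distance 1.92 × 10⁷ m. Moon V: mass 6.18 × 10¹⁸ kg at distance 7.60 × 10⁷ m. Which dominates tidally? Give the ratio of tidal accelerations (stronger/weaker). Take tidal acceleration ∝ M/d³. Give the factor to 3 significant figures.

Moon C, by a factor of ≈ 1.65 × 10⁵

Tidal acceleration ∝ M/d³, so compare M/d³ for each.
Moon C: (1.64 × 10²²) / (1.92 × 10⁷)³ = 2.317
Moon V: (6.18 × 10¹⁸) / (7.60 × 10⁷)³ = 1.408 × 10⁻⁵
Ratio (larger/smaller) = 1.65 × 10⁵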